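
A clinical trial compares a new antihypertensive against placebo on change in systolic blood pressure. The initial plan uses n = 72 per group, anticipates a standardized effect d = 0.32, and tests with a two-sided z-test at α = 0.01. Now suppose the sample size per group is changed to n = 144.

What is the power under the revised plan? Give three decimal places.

Power ≈ 0.555

With n = 144 per group: δ = d·√(n/2) = 0.32 × √(144/2) = 2.7153. Critical value z_{0.005} = 2.576.
Revised power = Φ(δ − 2.576) + Φ(−δ − 2.576) = Φ(0.139) + Φ(-5.291) = 0.5555 + 0.0000 = 0.5555.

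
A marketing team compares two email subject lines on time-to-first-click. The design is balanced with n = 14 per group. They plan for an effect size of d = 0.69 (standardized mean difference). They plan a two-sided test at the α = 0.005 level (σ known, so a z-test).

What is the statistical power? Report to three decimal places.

Noncentrality parameter: δ = d·√(n/2) = 0.69 × √(14/2) = 1.8256
Critical value for a two-sided test at α = 0.005: z_{α/2} = 2.807.
Power = Φ(δ − 2.807) + Φ(−δ − 2.807) = Φ(-0.981) + Φ(-4.633) = 0.1632 + 0.0000 = 0.1632.

Power ≈ 0.163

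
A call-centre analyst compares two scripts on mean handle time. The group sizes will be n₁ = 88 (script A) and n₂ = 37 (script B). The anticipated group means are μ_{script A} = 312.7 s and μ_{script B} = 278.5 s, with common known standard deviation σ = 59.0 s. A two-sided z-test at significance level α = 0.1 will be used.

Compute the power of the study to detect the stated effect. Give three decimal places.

Power ≈ 0.906

Standardized effect: d = |μ_{script A} − μ_{script B}| / σ = |312.7 − 278.5| / 59.0 = 0.5797
Noncentrality parameter: δ = d / √(1/n₁ + 1/n₂) = 0.5797 / √(1/88 + 1/37) = 2.9584
Two-sided α = 0.1 → critical value z_{0.05} = 1.645.
Power = Φ(δ − 1.645) + Φ(−δ − 1.645) = Φ(1.314) + Φ(-4.603) = 0.9055 + 0.0000 = 0.9055.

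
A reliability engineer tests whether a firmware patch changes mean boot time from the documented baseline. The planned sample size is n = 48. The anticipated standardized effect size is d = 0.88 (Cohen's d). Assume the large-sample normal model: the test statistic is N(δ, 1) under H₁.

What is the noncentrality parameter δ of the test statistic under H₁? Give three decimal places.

δ ≈ 6.097

The noncentrality parameter scales effect size by the design's sample-size factor: δ = d·√n = 0.88 × √48 = 6.0968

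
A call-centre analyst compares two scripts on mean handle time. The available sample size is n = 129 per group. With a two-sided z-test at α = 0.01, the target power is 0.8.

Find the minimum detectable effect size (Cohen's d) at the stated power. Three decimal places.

d ≈ 0.426

Need Φ(δ − 2.576) = 0.8, so δ = 2.576 + 0.842 = 3.417.
(The second rejection-region term Φ(−δ − z_{α/2}) is negligible and dropped.)
δ = d·√(n/2) ⇒ d = δ/√(n/2) = 3.417/√(129/2) = 0.4255.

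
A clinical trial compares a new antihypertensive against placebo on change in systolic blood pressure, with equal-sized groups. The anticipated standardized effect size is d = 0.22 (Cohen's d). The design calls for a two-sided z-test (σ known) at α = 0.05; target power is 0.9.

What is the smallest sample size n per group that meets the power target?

n = 435 per group

Set Φ(δ − 1.960) = 0.9; then δ − 1.960 = Φ⁻¹(0.9) = 1.282, giving δ = 3.242.
(The Φ(−δ − z_{α/2}) term is vanishingly small for δ > 0 and is dropped in the standard sample-size formula.)
δ = d·√(n/2) ⇒ n = 2(δ/d)² = 2 × (3.242 / 0.22)² = 434.19.
Rounding up, n = 435 per group.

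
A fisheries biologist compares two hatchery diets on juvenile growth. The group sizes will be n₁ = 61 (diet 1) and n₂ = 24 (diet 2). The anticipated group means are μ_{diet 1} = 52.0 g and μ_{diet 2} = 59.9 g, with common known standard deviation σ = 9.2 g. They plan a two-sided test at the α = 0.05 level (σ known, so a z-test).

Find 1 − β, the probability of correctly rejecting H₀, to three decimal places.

Standardized effect: d = |μ_{diet 1} − μ_{diet 2}| / σ = |52.0 − 59.9| / 9.2 = 0.8587
Noncentrality parameter: λ = d / √(1/n₁ + 1/n₂) = 0.8587 / √(1/61 + 1/24) = 3.5637
Two-sided α = 0.05 → critical value z_{0.025} = 1.960.
Power = Φ(λ − 1.960) + Φ(−λ − 1.960) = Φ(1.604) + Φ(-5.524) = 0.9456 + 0.0000 = 0.9456.

Power ≈ 0.946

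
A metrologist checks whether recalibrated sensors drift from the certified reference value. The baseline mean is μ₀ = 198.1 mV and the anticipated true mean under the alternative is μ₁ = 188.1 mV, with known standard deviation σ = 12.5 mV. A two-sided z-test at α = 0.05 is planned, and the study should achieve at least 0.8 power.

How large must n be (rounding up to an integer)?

Standardized effect: d = |μ₁ − μ₀| / σ = |188.1 − 198.1| / 12.5 = 0.8000
For power 0.8 need Φ(δ − z_{0.025}) = 0.8, so δ = z_{0.025} + z_{0.20} = 1.960 + 0.842 = 2.802.
(Ignoring the negligible lower-tail rejection probability gives the usual closed-form inversion.)
δ = d·√n ⇒ n = (δ/d)² = (2.802 / 0.8000)² = 12.26.
Round up to the next whole unit.

n = 13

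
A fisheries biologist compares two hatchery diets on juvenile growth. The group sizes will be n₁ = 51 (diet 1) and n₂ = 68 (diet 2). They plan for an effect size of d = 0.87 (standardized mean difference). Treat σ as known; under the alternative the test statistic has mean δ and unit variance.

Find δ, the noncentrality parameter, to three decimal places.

δ = d / √(1/n₁ + 1/n₂) = 0.87 / √(1/51 + 1/68) = 4.6966

δ ≈ 4.697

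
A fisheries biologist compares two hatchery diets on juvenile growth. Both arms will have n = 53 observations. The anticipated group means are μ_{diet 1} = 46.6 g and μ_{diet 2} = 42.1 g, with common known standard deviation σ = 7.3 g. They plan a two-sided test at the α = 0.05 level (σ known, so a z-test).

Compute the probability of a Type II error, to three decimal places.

β ≈ 0.112

Standardized effect: d = |μ_{diet 1} − μ_{diet 2}| / σ = |46.6 − 42.1| / 7.3 = 0.6164
Noncentrality parameter: λ = d·√(n/2) = 0.6164 × √(53/2) = 3.1733
Critical value for a two-sided test at α = 0.05: z_{α/2} = 1.960.
Power = Φ(λ − 1.960) + Φ(−λ − 1.960) = Φ(1.213) + Φ(-5.133) = 0.8875 + 0.0000 = 0.8875.
Type II error: β = 1 − power = 1 − 0.8875 = 0.1125.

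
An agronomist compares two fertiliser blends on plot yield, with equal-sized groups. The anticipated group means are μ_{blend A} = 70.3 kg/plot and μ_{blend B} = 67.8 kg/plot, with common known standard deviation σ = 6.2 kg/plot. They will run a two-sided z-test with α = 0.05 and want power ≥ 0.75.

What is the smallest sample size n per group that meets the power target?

Standardized effect: d = |μ_{blend A} − μ_{blend B}| / σ = |70.3 − 67.8| / 6.2 = 0.4032
For power 0.75 need Φ(δ − z_{0.025}) = 0.75, so δ = z_{0.025} + z_{0.25} = 1.960 + 0.674 = 2.634.
(The Φ(−δ − z_{α/2}) term is vanishingly small for δ > 0 and is dropped in the standard sample-size formula.)
δ = d·√(n/2) ⇒ n = 2(δ/d)² = 2 × (2.634 / 0.4032)² = 85.37.
Round up to the next whole unit.

n = 86 per group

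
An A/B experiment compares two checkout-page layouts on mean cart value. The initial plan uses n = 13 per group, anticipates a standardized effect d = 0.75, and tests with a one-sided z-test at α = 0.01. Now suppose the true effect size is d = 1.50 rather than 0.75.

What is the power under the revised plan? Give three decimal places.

Power ≈ 0.933

With d = 1.50: δ = d·√(n/2) = 1.50 × √(13/2) = 3.8243. Critical value z_{0.01} = 2.326.
Revised power = P(Z > 2.326 − δ) = Φ(1.498) = 0.9329.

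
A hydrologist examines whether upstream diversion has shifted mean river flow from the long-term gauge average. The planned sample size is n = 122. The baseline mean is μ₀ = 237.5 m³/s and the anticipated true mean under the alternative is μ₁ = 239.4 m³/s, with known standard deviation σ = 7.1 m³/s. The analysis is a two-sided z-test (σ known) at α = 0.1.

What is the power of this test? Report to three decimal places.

Power ≈ 0.905

Standardized effect: d = |μ₁ − μ₀| / σ = |239.4 − 237.5| / 7.1 = 0.2676
Noncentrality parameter: δ = d·√n = 0.2676 × √122 = 2.9558
Critical value for a two-sided test at α = 0.1: z_{α/2} = 1.645.
Power = Φ(δ − 1.645) + Φ(−δ − 1.645) = Φ(1.311) + Φ(-4.601) = 0.9051 + 0.0000 = 0.9051.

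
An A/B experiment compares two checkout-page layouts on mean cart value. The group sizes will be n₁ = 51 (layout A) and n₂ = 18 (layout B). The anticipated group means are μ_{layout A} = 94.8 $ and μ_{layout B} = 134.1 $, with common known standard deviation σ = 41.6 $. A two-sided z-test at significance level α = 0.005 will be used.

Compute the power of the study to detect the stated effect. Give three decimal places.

Standardized effect: d = |μ_{layout A} − μ_{layout B}| / σ = |94.8 − 134.1| / 41.6 = 0.9447
Noncentrality parameter: δ = d / √(1/n₁ + 1/n₂) = 0.9447 / √(1/51 + 1/18) = 3.4458
Critical value for a two-sided test at α = 0.005: z_{α/2} = 2.807.
Power = Φ(δ − 2.807) + Φ(−δ − 2.807) = Φ(0.639) + Φ(-6.253) = 0.7385 + 0.0000 = 0.7385.

Power ≈ 0.739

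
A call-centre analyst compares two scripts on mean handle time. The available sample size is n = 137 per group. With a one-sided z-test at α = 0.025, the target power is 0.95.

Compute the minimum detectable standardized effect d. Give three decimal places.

d ≈ 0.436

Required noncentrality: δ = z_{0.025} + z_{0.05} = 1.960 + 1.645 = 3.605.
δ = d·√(n/2) ⇒ d = δ/√(n/2) = 3.605/√(137/2) = 0.4355.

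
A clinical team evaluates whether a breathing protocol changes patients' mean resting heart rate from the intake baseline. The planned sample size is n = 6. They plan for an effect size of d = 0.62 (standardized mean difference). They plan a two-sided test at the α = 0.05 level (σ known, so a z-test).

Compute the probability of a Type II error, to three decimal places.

Noncentrality parameter: δ = d·√n = 0.62 × √6 = 1.5187
Two-sided α = 0.05 → critical value z_{0.025} = 1.960.
Power = Φ(δ − 1.960) + Φ(−δ − 1.960) = Φ(-0.441) + Φ(-3.479) = 0.3295 + 0.0003 = 0.3298.
Type II error: β = 1 − power = 1 − 0.3298 = 0.6702.

β ≈ 0.670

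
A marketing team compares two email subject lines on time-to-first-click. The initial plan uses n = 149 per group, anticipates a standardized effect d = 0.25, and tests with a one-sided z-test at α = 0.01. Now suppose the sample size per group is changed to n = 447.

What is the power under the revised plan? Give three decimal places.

With n = 447 per group: δ = d·√(n/2) = 0.25 × √(447/2) = 3.7375. Critical value z_{0.01} = 2.326.
Revised power = Φ(δ − 2.326) = Φ(1.411) = 0.9209.

Power ≈ 0.921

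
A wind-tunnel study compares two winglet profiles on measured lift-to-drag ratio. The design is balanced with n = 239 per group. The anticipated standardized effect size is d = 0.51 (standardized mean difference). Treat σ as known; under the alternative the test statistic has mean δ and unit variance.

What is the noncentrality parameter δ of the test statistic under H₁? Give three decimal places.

δ = d·√(n/2) = 0.51 × √(239/2) = 5.5751

δ ≈ 5.575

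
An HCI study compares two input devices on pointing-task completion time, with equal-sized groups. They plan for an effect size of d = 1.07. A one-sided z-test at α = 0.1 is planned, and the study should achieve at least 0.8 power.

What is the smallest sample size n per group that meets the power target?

For power 0.8 need Φ(δ − z_{0.1}) = 0.8, so δ = z_{0.1} + z_{0.20} = 1.282 + 0.842 = 2.123.
δ = d·√(n/2) ⇒ n = 2(δ/d)² = 2 × (2.123 / 1.07)² = 7.87.
Rounding up, n = 8 per group.

n = 8 per group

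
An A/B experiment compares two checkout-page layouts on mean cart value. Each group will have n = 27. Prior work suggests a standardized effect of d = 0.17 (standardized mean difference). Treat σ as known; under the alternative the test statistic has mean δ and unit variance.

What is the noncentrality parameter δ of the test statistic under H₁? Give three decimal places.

δ ≈ 0.625

δ = d·√(n/2) = 0.17 × √(27/2) = 0.6246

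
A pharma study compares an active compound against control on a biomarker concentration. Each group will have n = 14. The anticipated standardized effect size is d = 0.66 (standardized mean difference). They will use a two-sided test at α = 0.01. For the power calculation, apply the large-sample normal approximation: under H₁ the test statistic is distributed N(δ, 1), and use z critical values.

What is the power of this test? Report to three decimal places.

Noncentrality parameter: δ = d·√(n/2) = 0.66 × √(14/2) = 1.7462
Two-sided α = 0.01 → critical value z_{0.005} = 2.576.
Power = Φ(δ − 2.576) + Φ(−δ − 2.576) = Φ(-0.830) + Φ(-4.322) = 0.2034 + 0.0000 = 0.2034.

Power ≈ 0.203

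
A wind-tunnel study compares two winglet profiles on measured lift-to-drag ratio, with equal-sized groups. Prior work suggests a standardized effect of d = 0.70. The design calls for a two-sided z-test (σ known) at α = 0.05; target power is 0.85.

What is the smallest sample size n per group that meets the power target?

Set Φ(δ − 1.960) = 0.85; then δ − 1.960 = Φ⁻¹(0.85) = 1.036, giving δ = 2.996.
(For δ > 0 the lower-tail rejection region contributes negligibly to power, so the one-term inversion is standard.)
δ = d·√(n/2) ⇒ n = 2(δ/d)² = 2 × (2.996 / 0.70)² = 36.65.
Round up to the next whole unit.

n = 37 per group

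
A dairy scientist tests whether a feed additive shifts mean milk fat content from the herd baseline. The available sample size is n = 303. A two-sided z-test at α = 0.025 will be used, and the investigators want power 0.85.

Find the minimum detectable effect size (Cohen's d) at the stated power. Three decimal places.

d ≈ 0.188

Need Φ(δ − 2.241) = 0.85, so δ = 2.241 + 1.036 = 3.278.
(The second rejection-region term Φ(−δ − z_{α/2}) is negligible and dropped.)
δ = d·√n ⇒ d = δ/√n = 3.278/√303 = 0.1883.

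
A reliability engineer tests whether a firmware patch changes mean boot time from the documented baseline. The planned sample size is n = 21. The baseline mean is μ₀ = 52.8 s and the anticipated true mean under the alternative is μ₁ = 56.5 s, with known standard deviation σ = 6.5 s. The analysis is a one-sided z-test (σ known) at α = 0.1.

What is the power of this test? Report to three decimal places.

Standardized effect: d = |μ₁ − μ₀| / σ = |56.5 − 52.8| / 6.5 = 0.5692
Noncentrality parameter: δ = d·√n = 0.5692 × √21 = 2.6085
One-sided α = 0.1 → critical value z_{0.1} = 1.282.
Power = Φ(δ − 1.282) = Φ(1.327) = 0.9077.

Power ≈ 0.908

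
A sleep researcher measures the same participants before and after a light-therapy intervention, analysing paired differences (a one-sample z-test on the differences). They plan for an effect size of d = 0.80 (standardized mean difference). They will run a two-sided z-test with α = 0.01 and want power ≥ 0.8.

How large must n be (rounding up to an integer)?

For power 0.8 need Φ(δ − z_{0.005}) = 0.8, so δ = z_{0.005} + z_{0.20} = 2.576 + 0.842 = 3.417.
(For δ > 0 the lower-tail rejection region contributes negligibly to power, so the one-term inversion is standard.)
δ = d·√n ⇒ n = (δ/d)² = (3.417 / 0.80)² = 18.25.
Round up to the next whole unit.

n = 19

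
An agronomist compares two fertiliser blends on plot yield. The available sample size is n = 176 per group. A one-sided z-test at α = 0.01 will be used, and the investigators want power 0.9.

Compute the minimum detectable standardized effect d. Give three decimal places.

Required noncentrality: δ = z_{0.01} + z_{0.10} = 2.326 + 1.282 = 3.608.
δ = d·√(n/2) ⇒ d = δ/√(n/2) = 3.608/√(176/2) = 0.3846.

d ≈ 0.385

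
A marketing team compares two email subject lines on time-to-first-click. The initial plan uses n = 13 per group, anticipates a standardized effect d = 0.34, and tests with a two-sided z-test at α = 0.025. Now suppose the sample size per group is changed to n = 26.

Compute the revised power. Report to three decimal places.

With n = 26 per group: δ = d·√(n/2) = 0.34 × √(26/2) = 1.2259. Critical value z_{0.0125} = 2.241.
Revised power = Φ(δ − 2.241) + Φ(−δ − 2.241) = Φ(-1.016) + Φ(-3.467) = 0.1549 + 0.0003 = 0.1552.

Power ≈ 0.155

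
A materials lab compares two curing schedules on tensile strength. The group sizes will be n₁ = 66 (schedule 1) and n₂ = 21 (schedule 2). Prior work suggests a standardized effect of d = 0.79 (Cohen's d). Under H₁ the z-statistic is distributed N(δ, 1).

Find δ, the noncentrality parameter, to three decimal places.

δ ≈ 3.153

The noncentrality parameter scales effect size by the design's sample-size factor: δ = d / √(1/n₁ + 1/n₂) = 0.79 / √(1/66 + 1/21) = 3.1532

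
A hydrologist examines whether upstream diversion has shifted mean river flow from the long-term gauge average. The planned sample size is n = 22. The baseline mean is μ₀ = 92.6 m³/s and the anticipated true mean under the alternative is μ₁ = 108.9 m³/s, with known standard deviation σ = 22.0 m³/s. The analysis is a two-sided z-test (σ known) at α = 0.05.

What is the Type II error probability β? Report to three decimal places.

Standardized effect: d = |μ₁ − μ₀| / σ = |108.9 − 92.6| / 22.0 = 0.7409
Noncentrality parameter: δ = d·√n = 0.7409 × √22 = 3.4752
Two-sided α = 0.05 → critical value z_{0.025} = 1.960.
Power = Φ(δ − 1.960) + Φ(−δ − 1.960) = Φ(1.515) + Φ(-5.435) = 0.9351 + 0.0000 = 0.9351.
Type II error: β = 1 − power = 1 − 0.9351 = 0.0649.

β ≈ 0.065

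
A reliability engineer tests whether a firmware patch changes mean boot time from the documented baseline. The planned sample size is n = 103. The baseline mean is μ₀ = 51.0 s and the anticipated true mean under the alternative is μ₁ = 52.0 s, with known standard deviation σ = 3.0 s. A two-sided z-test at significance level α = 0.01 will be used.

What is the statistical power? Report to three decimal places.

Standardized effect: d = |μ₁ − μ₀| / σ = |52.0 − 51.0| / 3.0 = 0.3333
Noncentrality parameter: δ = d·√n = 0.3333 × √103 = 3.3830
Critical value for a two-sided test at α = 0.01: z_{α/2} = 2.576.
Power = Φ(δ − 2.576) + Φ(−δ − 2.576) = Φ(0.807) + Φ(-5.959) = 0.7902 + 0.0000 = 0.7902.

Power ≈ 0.790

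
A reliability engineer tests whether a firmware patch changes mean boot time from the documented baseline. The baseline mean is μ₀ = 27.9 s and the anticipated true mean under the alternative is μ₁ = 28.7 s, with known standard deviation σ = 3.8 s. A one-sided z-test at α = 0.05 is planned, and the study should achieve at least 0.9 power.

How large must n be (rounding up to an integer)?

Standardized effect: d = |μ₁ − μ₀| / σ = |28.7 − 27.9| / 3.8 = 0.2105
For power 0.9 need Φ(δ − z_{0.05}) = 0.9, so δ = z_{0.05} + z_{0.10} = 1.645 + 1.282 = 2.926.
δ = d·√n ⇒ n = (δ/d)² = (2.926 / 0.2105)² = 193.22.
Round up to the next whole unit.

n = 194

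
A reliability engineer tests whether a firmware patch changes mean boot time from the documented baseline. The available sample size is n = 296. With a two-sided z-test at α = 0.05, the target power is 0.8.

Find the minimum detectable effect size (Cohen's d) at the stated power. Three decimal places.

Need Φ(δ − 1.960) = 0.8, so δ = 1.960 + 0.842 = 2.802.
(The second rejection-region term Φ(−δ − z_{α/2}) is negligible and dropped.)
δ = d·√n ⇒ d = δ/√n = 2.802/√296 = 0.1628.

d ≈ 0.163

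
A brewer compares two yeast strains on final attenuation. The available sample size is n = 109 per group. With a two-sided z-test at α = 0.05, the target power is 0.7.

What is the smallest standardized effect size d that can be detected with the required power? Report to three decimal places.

d ≈ 0.337

Need Φ(δ − 1.960) = 0.7, so δ = 1.960 + 0.524 = 2.484.
(Lower-tail contribution to power is negligible for δ > 0.)
δ = d·√(n/2) ⇒ d = δ/√(n/2) = 2.484/√(109/2) = 0.3365.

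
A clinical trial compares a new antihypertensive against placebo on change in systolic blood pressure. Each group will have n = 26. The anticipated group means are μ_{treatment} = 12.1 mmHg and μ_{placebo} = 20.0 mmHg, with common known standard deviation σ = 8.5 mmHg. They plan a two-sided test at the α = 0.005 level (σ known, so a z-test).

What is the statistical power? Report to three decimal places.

Power ≈ 0.707

Standardized effect: d = |μ_{treatment} − μ_{placebo}| / σ = |12.1 − 20.0| / 8.5 = 0.9294
Noncentrality parameter: δ = d·√(n/2) = 0.9294 × √(26/2) = 3.3510
Critical value for a two-sided test at α = 0.005: z_{α/2} = 2.807.
Power = Φ(δ − 2.807) + Φ(−δ − 2.807) = Φ(0.544) + Φ(-6.158) = 0.7068 + 0.0000 = 0.7068.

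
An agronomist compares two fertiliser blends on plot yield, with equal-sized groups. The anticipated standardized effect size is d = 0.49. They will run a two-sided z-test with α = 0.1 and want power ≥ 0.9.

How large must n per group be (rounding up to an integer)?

n = 72 per group

Set Φ(δ − 1.645) = 0.9; then δ − 1.645 = Φ⁻¹(0.9) = 1.282, giving δ = 2.926.
(The Φ(−δ − z_{α/2}) term is vanishingly small for δ > 0 and is dropped in the standard sample-size formula.)
δ = d·√(n/2) ⇒ n = 2(δ/d)² = 2 × (2.926 / 0.49)² = 71.34.
Rounding up, n = 72 per group.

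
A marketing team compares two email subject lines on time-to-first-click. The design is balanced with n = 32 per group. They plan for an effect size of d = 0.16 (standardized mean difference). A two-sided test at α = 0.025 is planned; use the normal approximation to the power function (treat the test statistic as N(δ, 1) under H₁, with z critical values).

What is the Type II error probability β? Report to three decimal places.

Noncentrality parameter: λ = d·√(n/2) = 0.16 × √(32/2) = 0.6400
Two-sided α = 0.025 → critical value z_{0.0125} = 2.241.
Power = Φ(λ − 2.241) + Φ(−λ − 2.241) = Φ(-1.601) + Φ(-2.881) = 0.0546 + 0.0020 = 0.0566.
Type II error: β = 1 − power = 1 − 0.0566 = 0.9434.

β ≈ 0.943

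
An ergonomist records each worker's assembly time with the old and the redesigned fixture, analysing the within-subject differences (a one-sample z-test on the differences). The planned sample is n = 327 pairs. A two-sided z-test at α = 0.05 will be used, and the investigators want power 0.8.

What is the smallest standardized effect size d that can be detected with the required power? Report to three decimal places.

Need Φ(δ − 1.960) = 0.8, so δ = 1.960 + 0.842 = 2.802.
(The second rejection-region term Φ(−δ − z_{α/2}) is negligible and dropped.)
δ = d·√n ⇒ d = δ/√n = 2.802/√327 = 0.1549.

d ≈ 0.155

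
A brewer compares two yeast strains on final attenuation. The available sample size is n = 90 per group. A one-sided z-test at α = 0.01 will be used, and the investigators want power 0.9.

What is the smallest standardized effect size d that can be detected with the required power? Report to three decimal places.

Required noncentrality: δ = z_{0.01} + z_{0.10} = 2.326 + 1.282 = 3.608.
δ = d·√(n/2) ⇒ d = δ/√(n/2) = 3.608/√(90/2) = 0.5378.

d ≈ 0.538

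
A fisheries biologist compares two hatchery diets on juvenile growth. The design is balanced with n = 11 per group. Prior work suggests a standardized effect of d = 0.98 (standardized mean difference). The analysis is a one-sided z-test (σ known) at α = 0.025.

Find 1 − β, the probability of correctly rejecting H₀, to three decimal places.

Noncentrality parameter: δ = d·√(n/2) = 0.98 × √(11/2) = 2.2983
Critical value for a one-sided test at α = 0.025: z_α = 1.960.
Power = Φ(δ − 1.960) = Φ(0.338) = 0.6324.

Power ≈ 0.632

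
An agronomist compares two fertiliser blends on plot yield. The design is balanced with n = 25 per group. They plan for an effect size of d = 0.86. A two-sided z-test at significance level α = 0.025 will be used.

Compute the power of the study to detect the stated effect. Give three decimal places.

Noncentrality parameter: δ = d·√(n/2) = 0.86 × √(25/2) = 3.0406
Two-sided α = 0.025 → critical value z_{0.0125} = 2.241.
Power = Φ(δ − 2.241) + Φ(−δ − 2.241) = Φ(0.799) + Φ(-5.282) = 0.7879 + 0.0000 = 0.7879.

Power ≈ 0.788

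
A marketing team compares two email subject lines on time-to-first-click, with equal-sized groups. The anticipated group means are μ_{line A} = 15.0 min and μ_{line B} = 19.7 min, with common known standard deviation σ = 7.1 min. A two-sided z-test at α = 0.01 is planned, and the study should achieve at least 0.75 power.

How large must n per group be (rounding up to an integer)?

n = 49 per group

Standardized effect: d = |μ_{line A} − μ_{line B}| / σ = |15.0 − 19.7| / 7.1 = 0.6620
Set Φ(δ − 2.576) = 0.75; then δ − 2.576 = Φ⁻¹(0.75) = 0.674, giving δ = 3.250.
(The Φ(−δ − z_{α/2}) term is vanishingly small for δ > 0 and is dropped in the standard sample-size formula.)
δ = d·√(n/2) ⇒ n = 2(δ/d)² = 2 × (3.250 / 0.6620)² = 48.22.
Round up to the next whole unit.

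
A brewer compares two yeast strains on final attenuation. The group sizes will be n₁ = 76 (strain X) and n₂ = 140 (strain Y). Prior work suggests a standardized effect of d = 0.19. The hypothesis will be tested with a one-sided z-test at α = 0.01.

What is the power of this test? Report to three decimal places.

Noncentrality parameter: δ = d / √(1/n₁ + 1/n₂) = 0.19 / √(1/76 + 1/140) = 1.3335
One-sided α = 0.01 → critical value z_{0.01} = 2.326.
Power = Φ(δ − 2.326) = Φ(-0.993) = 0.1604.

Power ≈ 0.160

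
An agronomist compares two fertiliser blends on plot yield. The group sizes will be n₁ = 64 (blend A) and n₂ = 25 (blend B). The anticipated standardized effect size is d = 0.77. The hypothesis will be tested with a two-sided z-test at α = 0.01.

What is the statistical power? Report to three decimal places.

Power ≈ 0.755

Noncentrality parameter: δ = d / √(1/n₁ + 1/n₂) = 0.77 / √(1/64 + 1/25) = 3.2648
Critical value for a two-sided test at α = 0.01: z_{α/2} = 2.576.
Power = Φ(δ − 2.576) + Φ(−δ − 2.576) = Φ(0.689) + Φ(-5.841) = 0.7546 + 0.0000 = 0.7546.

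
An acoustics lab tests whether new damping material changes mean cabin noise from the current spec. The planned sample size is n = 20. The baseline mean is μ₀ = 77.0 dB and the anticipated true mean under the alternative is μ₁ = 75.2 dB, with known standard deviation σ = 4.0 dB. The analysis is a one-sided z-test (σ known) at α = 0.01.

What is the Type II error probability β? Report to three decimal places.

Standardized effect: d = |μ₁ − μ₀| / σ = |75.2 − 77.0| / 4.0 = 0.4500
Noncentrality parameter: δ = d·√n = 0.4500 × √20 = 2.0125
Critical value for a one-sided test at α = 0.01: z_α = 2.326.
Power = Φ(δ − 2.326) = Φ(-0.314) = 0.3768.
Type II error: β = 1 − power = 1 − 0.3768 = 0.6232.

β ≈ 0.623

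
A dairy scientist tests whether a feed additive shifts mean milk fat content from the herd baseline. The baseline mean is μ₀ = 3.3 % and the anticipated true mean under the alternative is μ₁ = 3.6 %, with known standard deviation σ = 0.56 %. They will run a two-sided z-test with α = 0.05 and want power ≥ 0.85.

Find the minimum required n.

n = 32

Standardized effect: d = |μ₁ − μ₀| / σ = |3.6 − 3.3| / 0.56 = 0.5357
For power 0.85 need Φ(δ − z_{0.025}) = 0.85, so δ = z_{0.025} + z_{0.15} = 1.960 + 1.036 = 2.996.
(For δ > 0 the lower-tail rejection region contributes negligibly to power, so the one-term inversion is standard.)
δ = d·√n ⇒ n = (δ/d)² = (2.996 / 0.5357)² = 31.28.
Round up to the next whole unit.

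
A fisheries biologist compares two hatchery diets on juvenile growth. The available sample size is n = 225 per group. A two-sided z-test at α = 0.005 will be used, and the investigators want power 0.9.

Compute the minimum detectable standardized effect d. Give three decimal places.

Need Φ(δ − 2.807) = 0.9, so δ = 2.807 + 1.282 = 4.089.
(Lower-tail contribution to power is negligible for δ > 0.)
δ = d·√(n/2) ⇒ d = δ/√(n/2) = 4.089/√(225/2) = 0.3855.

d ≈ 0.385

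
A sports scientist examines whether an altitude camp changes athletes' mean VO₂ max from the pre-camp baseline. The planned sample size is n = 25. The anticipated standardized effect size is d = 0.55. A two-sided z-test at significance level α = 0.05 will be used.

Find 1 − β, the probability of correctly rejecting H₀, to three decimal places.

Noncentrality parameter: δ = d·√n = 0.55 × √25 = 2.7500
Critical value for a two-sided test at α = 0.05: z_{α/2} = 1.960.
Power = Φ(δ − 1.960) + Φ(−δ − 1.960) = Φ(0.790) + Φ(-4.710) = 0.7852 + 0.0000 = 0.7852.

Power ≈ 0.785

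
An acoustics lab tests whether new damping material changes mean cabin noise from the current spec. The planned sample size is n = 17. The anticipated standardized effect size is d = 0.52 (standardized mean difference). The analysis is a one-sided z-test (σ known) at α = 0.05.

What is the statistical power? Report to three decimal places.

Power ≈ 0.691

Noncentrality parameter: δ = d·√n = 0.52 × √17 = 2.1440
One-sided α = 0.05 → critical value z_{0.05} = 1.645.
Power = Φ(δ − 1.645) = Φ(0.499) = 0.6912.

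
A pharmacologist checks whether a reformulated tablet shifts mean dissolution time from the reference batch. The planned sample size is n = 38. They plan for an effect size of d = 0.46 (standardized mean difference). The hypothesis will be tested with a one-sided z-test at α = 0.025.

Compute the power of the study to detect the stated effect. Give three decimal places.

Power ≈ 0.809

Noncentrality parameter: δ = d·√n = 0.46 × √38 = 2.8356
Critical value for a one-sided test at α = 0.025: z_α = 1.960.
Power = Φ(δ − 1.960) = Φ(0.876) = 0.8094.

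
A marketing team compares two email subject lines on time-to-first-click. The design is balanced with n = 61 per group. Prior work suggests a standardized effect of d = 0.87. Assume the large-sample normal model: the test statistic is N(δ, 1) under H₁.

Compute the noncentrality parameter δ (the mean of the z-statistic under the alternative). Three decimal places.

δ ≈ 4.805

δ = d·√(n/2) = 0.87 × √(61/2) = 4.8047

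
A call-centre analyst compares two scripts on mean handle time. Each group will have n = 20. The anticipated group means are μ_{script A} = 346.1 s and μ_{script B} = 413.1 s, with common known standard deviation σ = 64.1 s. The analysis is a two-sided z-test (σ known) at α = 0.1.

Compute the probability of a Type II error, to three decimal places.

Standardized effect: d = |μ_{script A} − μ_{script B}| / σ = |346.1 − 413.1| / 64.1 = 1.0452
Noncentrality parameter: δ = d·√(n/2) = 1.0452 × √(20/2) = 3.3053
Critical value for a two-sided test at α = 0.1: z_{α/2} = 1.645.
Power = Φ(δ − 1.645) + Φ(−δ − 1.645) = Φ(1.660) + Φ(-4.950) = 0.9516 + 0.0000 = 0.9516.
Type II error: β = 1 − power = 1 − 0.9516 = 0.0484.

β ≈ 0.048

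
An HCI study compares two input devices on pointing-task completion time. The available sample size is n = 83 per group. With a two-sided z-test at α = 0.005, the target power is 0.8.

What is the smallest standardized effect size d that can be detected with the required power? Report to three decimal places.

d ≈ 0.566

Need Φ(δ − 2.807) = 0.8, so δ = 2.807 + 0.842 = 3.649.
(The second rejection-region term Φ(−δ − z_{α/2}) is negligible and dropped.)
δ = d·√(n/2) ⇒ d = δ/√(n/2) = 3.649/√(83/2) = 0.5664.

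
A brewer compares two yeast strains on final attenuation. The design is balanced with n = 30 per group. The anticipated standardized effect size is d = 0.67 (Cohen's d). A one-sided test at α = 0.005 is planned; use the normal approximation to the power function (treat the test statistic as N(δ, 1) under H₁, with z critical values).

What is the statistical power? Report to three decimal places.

Noncentrality parameter: λ = d·√(n/2) = 0.67 × √(30/2) = 2.5949
One-sided α = 0.005 → critical value z_{0.005} = 2.576.
Power = P(Z > 2.576 − λ) = Φ(0.019) = 0.5076.

Power ≈ 0.508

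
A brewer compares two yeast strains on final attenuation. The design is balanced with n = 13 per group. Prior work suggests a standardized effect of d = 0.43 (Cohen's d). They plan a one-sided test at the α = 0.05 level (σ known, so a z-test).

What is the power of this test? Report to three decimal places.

Noncentrality parameter: δ = d·√(n/2) = 0.43 × √(13/2) = 1.0963
Critical value for a one-sided test at α = 0.05: z_α = 1.645.
Power = P(Z > 1.645 − δ) = Φ(-0.549) = 0.2917.

Power ≈ 0.292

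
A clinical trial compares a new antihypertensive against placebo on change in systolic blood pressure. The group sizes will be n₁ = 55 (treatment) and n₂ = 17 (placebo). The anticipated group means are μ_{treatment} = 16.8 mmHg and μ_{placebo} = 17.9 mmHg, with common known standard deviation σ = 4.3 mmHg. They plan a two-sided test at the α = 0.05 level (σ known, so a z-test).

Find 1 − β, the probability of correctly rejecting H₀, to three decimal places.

Standardized effect: d = |μ_{treatment} − μ_{placebo}| / σ = |16.8 − 17.9| / 4.3 = 0.2558
Noncentrality parameter: δ = d / √(1/n₁ + 1/n₂) = 0.2558 / √(1/55 + 1/17) = 0.9219
Critical value for a two-sided test at α = 0.05: z_{α/2} = 1.960.
Power = Φ(δ − 1.960) + Φ(−δ − 1.960) = Φ(-1.038) + Φ(-2.882) = 0.1496 + 0.0020 = 0.1516.

Power ≈ 0.152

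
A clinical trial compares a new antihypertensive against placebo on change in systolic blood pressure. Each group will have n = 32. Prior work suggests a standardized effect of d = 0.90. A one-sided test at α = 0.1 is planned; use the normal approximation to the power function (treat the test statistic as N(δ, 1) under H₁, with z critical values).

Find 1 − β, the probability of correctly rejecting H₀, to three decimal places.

Power ≈ 0.990

Noncentrality parameter: δ = d·√(n/2) = 0.90 × √(32/2) = 3.6000
One-sided α = 0.1 → critical value z_{0.1} = 1.282.
Power = P(Z > 1.282 − δ) = Φ(2.318) = 0.9898.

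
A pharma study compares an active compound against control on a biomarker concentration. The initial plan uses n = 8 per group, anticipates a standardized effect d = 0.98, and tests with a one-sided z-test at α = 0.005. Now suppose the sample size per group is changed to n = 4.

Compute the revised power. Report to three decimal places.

With n = 4 per group: δ = d·√(n/2) = 0.98 × √(4/2) = 1.3859. Critical value z_{0.005} = 2.576.
Revised power = Φ(δ − 2.576) = Φ(-1.190) = 0.1170.

Power ≈ 0.117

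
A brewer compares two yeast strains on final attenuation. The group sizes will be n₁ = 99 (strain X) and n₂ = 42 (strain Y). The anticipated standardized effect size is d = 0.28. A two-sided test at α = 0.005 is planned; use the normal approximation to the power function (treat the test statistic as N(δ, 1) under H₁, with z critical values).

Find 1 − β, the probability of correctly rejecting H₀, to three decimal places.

Power ≈ 0.099

Noncentrality parameter: δ = d / √(1/n₁ + 1/n₂) = 0.28 / √(1/99 + 1/42) = 1.5205
Critical value for a two-sided test at α = 0.005: z_{α/2} = 2.807.
Power = Φ(δ − 2.807) + Φ(−δ − 2.807) = Φ(-1.287) + Φ(-4.328) = 0.0991 + 0.0000 = 0.0991.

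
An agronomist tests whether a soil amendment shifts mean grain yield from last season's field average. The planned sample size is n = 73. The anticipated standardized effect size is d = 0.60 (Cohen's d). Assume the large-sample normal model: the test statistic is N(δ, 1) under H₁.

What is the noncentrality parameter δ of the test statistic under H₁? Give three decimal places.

δ ≈ 5.126

δ = d·√n = 0.60 × √73 = 5.1264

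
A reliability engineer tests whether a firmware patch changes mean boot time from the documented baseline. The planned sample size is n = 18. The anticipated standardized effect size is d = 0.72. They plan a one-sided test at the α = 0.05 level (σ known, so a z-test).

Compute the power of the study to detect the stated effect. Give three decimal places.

Noncentrality parameter: λ = d·√n = 0.72 × √18 = 3.0547
One-sided α = 0.05 → critical value z_{0.05} = 1.645.
Power = P(Z > 1.645 − λ) = Φ(1.410) = 0.9207.

Power ≈ 0.921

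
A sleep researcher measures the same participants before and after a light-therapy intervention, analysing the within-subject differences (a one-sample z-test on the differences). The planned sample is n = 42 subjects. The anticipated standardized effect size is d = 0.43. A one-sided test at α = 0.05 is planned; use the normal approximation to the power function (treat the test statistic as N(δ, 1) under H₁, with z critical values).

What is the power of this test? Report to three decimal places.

Noncentrality parameter: δ = d·√n = 0.43 × √42 = 2.7867
One-sided α = 0.05 → critical value z_{0.05} = 1.645.
Power = P(Z > 1.645 − δ) = Φ(1.142) = 0.8732.

Power ≈ 0.873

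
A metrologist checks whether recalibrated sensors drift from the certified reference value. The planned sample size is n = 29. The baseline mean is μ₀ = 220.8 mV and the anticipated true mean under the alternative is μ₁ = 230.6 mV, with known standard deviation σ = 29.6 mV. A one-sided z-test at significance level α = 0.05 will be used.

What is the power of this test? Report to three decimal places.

Standardized effect: d = |μ₁ − μ₀| / σ = |230.6 − 220.8| / 29.6 = 0.3311
Noncentrality parameter: δ = d·√n = 0.3311 × √29 = 1.7829
Critical value for a one-sided test at α = 0.05: z_α = 1.645.
Power = Φ(δ − 1.645) = Φ(0.138) = 0.5549.

Power ≈ 0.555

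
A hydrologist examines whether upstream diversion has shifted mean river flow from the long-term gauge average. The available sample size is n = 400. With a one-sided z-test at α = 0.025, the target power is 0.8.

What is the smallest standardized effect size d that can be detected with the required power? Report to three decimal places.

Required noncentrality: δ = z_{0.025} + z_{0.20} = 1.960 + 0.842 = 2.802.
δ = d·√n ⇒ d = δ/√n = 2.802/√400 = 0.1401.

d ≈ 0.140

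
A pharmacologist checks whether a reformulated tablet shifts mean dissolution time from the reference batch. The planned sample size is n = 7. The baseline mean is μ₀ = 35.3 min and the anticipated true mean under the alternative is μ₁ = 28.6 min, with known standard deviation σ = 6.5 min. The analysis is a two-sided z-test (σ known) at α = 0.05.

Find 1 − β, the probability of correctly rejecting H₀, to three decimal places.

Power ≈ 0.779

Standardized effect: d = |μ₁ − μ₀| / σ = |28.6 − 35.3| / 6.5 = 1.0308
Noncentrality parameter: δ = d·√n = 1.0308 × √7 = 2.7272
Two-sided α = 0.05 → critical value z_{0.025} = 1.960.
Power = Φ(δ − 1.960) + Φ(−δ − 1.960) = Φ(0.767) + Φ(-4.687) = 0.7785 + 0.0000 = 0.7785.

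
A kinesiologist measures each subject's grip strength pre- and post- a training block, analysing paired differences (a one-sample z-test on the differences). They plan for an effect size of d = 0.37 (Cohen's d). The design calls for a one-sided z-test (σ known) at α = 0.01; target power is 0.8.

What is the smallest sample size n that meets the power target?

Set Φ(δ − 2.326) = 0.8; then δ − 2.326 = Φ⁻¹(0.8) = 0.842, giving δ = 3.168.
δ = d·√n ⇒ n = (δ/d)² = (3.168 / 0.37)² = 73.31.
Round up to the next whole unit.

n = 74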